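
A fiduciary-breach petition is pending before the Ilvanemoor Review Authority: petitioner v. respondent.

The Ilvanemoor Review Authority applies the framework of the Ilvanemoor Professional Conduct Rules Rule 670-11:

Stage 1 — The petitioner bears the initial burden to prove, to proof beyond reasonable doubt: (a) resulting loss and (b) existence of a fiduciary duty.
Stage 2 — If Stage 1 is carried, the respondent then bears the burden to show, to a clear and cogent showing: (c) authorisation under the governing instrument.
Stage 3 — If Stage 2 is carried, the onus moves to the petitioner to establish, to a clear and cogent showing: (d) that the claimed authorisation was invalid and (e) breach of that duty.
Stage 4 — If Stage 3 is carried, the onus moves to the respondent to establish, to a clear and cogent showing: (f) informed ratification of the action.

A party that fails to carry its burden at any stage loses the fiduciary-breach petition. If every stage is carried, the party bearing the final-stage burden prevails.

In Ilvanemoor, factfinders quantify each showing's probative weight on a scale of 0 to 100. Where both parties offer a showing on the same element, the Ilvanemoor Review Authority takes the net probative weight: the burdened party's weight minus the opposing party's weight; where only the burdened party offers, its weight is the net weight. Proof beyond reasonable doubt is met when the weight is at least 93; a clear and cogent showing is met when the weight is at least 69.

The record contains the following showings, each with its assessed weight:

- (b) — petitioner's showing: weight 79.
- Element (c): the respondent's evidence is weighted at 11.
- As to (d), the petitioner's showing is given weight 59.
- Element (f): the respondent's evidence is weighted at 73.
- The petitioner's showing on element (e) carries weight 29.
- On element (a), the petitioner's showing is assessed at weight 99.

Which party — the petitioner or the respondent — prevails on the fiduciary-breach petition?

respondent

At Stage 1 the petitioner must meet proof beyond reasonable doubt (weight is at least 93): on (a) the weight is 99, which does reach 93, so (a) meets the standard; on (b) the weight is 79, which does not reach 93, so (b) does not meet the standard.
  The petitioner does not carry Stage 1.
So the respondent prevails.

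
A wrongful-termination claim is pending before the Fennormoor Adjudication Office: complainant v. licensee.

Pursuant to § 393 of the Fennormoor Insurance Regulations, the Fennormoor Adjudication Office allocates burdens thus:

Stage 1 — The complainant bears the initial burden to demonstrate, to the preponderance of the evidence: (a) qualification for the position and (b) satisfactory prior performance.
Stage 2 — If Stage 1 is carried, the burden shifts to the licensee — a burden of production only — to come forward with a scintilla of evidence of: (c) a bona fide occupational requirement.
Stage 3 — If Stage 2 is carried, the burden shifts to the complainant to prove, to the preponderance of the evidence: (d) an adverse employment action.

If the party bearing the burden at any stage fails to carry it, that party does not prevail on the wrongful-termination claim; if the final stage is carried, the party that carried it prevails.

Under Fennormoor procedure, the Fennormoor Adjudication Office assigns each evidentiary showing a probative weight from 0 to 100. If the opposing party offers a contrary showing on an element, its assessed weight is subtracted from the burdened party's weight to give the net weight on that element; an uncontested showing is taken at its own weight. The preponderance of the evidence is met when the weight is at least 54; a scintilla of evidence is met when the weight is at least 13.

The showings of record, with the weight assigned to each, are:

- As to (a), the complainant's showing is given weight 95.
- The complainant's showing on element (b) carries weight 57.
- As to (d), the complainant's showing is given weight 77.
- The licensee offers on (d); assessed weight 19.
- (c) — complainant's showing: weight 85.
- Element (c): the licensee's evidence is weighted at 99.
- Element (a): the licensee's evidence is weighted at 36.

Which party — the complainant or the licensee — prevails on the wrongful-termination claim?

Stage 1 (complainant, the preponderance of the evidence, weight is at least 54): (a) net 95−36=59 ≥ 54 — meets; (b) 57 ≥ 54 — meets.
  Stage 1 carried; the burden shifts to the licensee.
Stage 2 (licensee, a scintilla of evidence, weight is at least 13): (c) net 99−85=14 ≥ 13 — meets.
  All elements met. The burden passes to the complainant.
Stage 3 (complainant, the preponderance of the evidence, weight is at least 54): (d) net 77−19=58 ≥ 54 — meets.
  Stage 3 carried; the final stage is satisfied.
Every stage carried; the complainant prevails.

complainant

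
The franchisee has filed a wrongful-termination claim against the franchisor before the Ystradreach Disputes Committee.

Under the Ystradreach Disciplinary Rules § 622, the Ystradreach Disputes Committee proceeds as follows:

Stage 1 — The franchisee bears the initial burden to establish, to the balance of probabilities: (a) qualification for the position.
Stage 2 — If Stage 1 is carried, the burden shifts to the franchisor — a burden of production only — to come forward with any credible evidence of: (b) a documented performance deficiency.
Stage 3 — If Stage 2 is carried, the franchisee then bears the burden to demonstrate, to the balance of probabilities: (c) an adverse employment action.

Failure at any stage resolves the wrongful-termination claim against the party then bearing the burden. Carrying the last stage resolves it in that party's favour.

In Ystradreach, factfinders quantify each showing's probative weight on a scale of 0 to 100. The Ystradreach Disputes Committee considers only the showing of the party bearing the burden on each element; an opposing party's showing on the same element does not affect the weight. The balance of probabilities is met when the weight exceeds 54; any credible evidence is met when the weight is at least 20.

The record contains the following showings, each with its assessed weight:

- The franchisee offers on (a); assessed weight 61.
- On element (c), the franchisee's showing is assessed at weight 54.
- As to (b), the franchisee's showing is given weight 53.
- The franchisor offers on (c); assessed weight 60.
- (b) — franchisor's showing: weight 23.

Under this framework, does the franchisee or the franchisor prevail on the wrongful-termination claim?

franchisor

At Stage 1 the franchisee must meet the balance of probabilities (weight exceeds 54): on (a) the weight is 61, > 54, so (a) meets the standard.
  Stage 1 carried; the burden shifts to the franchisor.
At Stage 2 the franchisor must meet any credible evidence (weight is at least 20): on (b) the weight is 23 (the franchisee's 53 is given no effect), ≥ 20, so (b) meets the standard.
  The franchisor carries Stage 2; the franchisee now bears the burden.
At Stage 3 the franchisee must meet the balance of probabilities (weight exceeds 54): on (c) the weight is 54 (the franchisor's 60 is given no effect), ≤ 54, so (c) does not meet the standard.
  Not every element is met, so the franchisee fails to carry Stage 3.
The analysis ends at Stage 3; the franchisor prevails.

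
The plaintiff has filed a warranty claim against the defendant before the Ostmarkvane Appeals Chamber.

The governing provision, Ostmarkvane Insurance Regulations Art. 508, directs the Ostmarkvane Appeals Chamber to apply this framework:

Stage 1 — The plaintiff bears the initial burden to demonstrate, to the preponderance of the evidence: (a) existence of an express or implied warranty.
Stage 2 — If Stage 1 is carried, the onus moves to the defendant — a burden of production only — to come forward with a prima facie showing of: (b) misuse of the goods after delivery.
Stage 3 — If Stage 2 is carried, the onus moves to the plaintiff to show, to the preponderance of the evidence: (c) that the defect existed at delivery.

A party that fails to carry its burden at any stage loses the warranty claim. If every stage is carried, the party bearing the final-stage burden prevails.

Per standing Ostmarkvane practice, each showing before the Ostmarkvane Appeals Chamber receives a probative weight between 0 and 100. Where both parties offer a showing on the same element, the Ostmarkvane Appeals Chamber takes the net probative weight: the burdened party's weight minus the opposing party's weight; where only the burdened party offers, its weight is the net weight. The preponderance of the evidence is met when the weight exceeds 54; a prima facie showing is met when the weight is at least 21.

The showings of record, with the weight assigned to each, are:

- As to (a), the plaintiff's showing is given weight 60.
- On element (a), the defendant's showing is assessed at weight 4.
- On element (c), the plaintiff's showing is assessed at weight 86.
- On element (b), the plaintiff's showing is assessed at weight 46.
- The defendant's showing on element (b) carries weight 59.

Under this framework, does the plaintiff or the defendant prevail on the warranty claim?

plaintiff

Stage 1 (plaintiff, the preponderance of the evidence, weight exceeds 54): (a) net 60−4=56 > 54 — meets.
  All elements met. The burden passes to the defendant.
Stage 2 (defendant, a prima facie showing, weight is at least 21): (b) net 59−46=13 < 21 — fails.
  Stage 2 not carried; the defendant fails its burden.
The plaintiff prevails.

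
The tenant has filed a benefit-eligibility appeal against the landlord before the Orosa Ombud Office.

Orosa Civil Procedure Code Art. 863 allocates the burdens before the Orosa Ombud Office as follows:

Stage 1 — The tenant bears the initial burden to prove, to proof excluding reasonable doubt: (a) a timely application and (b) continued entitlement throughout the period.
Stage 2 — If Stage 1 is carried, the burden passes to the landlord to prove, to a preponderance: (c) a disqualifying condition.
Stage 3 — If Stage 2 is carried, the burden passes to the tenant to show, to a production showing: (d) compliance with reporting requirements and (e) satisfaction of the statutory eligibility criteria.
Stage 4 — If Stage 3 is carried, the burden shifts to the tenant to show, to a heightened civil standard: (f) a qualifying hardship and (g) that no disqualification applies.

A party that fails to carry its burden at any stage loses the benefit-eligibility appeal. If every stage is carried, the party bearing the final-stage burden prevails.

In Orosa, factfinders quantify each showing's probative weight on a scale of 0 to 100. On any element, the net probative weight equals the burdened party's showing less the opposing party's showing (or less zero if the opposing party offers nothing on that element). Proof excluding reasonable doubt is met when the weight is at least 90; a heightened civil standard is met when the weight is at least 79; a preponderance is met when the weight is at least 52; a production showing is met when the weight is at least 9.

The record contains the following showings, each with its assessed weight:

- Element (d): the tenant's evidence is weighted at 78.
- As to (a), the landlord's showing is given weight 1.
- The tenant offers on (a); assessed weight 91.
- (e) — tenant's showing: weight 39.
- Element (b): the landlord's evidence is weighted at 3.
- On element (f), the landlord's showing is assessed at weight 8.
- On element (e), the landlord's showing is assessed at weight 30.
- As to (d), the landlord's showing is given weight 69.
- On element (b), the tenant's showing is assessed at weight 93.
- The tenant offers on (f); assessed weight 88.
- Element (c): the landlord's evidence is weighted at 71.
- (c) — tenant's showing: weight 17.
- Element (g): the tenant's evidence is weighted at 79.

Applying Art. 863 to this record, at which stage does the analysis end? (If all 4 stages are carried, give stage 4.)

stage 4

Stage 1 (tenant, proof excluding reasonable doubt, weight is at least 90): (a) net 91−1=90 ≥ 90 — meets; (b) net 93−3=90 ≥ 90 — meets.
  Stage 1 is satisfied; the onus moves to the landlord.
Stage 2 (landlord, a preponderance, weight is at least 52): (c) net 71−17=54 ≥ 52 — meets.
  All elements met. The burden passes to the tenant.
Stage 3 (tenant, a production showing, weight is at least 9): (d) net 78−69=9 ≥ 9 — meets; (e) net 39−30=9 ≥ 9 — meets.
  Stage 3 carried; the burden remains with the tenant.
Stage 4 (tenant, a heightened civil standard, weight is at least 79): (f) net 88−8=80 ≥ 79 — meets; (g) 79 ≥ 79 — meets.
  Stage 4 carried; the final stage is satisfied.
With every stage satisfied, the tenant prevails.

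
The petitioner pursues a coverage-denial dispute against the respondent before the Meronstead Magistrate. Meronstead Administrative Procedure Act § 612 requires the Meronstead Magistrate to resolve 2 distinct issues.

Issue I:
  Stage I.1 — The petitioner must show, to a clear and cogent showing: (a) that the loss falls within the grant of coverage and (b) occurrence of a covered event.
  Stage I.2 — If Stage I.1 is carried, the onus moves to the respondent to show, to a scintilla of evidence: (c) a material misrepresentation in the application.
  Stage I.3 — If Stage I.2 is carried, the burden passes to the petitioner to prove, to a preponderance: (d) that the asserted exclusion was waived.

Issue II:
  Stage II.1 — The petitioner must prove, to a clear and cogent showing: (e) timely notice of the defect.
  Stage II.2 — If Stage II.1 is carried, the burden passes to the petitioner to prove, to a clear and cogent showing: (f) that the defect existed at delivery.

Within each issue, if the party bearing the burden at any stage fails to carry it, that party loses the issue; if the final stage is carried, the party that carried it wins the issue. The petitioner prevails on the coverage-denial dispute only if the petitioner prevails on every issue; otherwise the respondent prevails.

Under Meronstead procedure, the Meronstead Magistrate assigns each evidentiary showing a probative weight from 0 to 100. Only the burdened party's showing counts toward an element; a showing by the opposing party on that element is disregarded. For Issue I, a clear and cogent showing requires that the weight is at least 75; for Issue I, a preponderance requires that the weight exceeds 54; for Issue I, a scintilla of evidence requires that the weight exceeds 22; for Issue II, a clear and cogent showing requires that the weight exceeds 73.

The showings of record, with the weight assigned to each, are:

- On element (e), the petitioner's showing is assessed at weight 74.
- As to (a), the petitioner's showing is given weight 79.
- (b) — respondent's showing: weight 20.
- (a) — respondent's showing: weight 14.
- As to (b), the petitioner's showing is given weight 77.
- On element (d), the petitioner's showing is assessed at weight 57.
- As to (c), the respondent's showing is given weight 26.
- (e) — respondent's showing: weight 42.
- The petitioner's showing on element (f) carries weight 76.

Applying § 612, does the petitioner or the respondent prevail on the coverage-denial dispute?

petitioner

— Issue I —
Stage I.1 — burden on petitioner; standard: a clear and cogent showing (weight is at least 75).
    (a): 79 (respondent's 14 disregarded) ≥ 75 [met]
    (b): 77 (respondent's 20 disregarded) ≥ 75 [met]
  Stage I.1 carried; the burden shifts to the respondent.
Stage I.2 — burden on respondent; standard: a scintilla of evidence (weight exceeds 22).
    (c): 26 > 22 [met]
  Stage I.2 carried; the burden shifts to the petitioner.
Stage I.3 — burden on petitioner; standard: a preponderance (weight exceeds 54).
    (d): 57 > 54 [met]
  All elements met at the final stage.
With every stage satisfied, the petitioner prevails on this issue.
— Issue II —
Stage II.1 (petitioner, a clear and cogent showing, weight exceeds 73): (e) 74 (respondent's 42 disregarded) > 73 — meets.
  Stage II.1 is satisfied; the petitioner continues to bear the burden.
Stage II.2 (petitioner, a clear and cogent showing, weight exceeds 73): (f) 76 > 73 — meets.
  All elements met at the final stage.
With every stage satisfied, the petitioner prevails on this issue.
Per-issue: Issue I → petitioner; Issue II → petitioner. The petitioner must prevail on every issue; overall, the petitioner prevails.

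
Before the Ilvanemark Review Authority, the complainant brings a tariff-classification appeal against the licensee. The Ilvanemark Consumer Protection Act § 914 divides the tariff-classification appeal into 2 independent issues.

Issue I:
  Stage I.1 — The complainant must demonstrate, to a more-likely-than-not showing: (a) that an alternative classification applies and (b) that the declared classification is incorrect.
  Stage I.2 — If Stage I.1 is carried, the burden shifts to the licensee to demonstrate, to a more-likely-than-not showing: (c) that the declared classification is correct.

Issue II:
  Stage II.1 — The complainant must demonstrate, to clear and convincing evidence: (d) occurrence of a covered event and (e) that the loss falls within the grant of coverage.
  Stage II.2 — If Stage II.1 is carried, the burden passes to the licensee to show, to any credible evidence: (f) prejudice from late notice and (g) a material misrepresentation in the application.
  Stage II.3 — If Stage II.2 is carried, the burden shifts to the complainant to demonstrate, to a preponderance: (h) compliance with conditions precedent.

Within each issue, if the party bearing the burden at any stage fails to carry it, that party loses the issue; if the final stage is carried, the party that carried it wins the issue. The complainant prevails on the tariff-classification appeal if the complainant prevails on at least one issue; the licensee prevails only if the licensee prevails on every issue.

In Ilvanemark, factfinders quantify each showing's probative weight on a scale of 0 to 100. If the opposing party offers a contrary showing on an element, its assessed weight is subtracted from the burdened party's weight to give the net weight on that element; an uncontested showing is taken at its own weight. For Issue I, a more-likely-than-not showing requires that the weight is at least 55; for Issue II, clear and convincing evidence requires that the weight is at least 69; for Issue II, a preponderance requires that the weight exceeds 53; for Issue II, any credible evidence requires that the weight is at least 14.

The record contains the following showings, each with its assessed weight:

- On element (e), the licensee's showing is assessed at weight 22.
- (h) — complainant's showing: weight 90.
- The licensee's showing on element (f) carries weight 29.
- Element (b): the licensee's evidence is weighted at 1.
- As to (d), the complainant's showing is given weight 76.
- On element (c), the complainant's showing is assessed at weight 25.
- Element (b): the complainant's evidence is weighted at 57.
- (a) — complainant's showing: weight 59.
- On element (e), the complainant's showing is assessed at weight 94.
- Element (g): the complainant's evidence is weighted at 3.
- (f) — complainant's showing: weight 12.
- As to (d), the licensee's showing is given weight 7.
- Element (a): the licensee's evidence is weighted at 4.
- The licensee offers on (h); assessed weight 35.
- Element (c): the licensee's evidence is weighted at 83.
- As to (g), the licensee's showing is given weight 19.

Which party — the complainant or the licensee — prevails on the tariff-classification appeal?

complainant

— Issue I —
At Stage I.1 the complainant must meet a more-likely-than-not showing (weight is at least 55): on (a) the weight is 59 less the opposing 4 gives net 55, ≥ 55, so (a) meets the standard; on (b) the weight is 57 less the opposing 1 gives net 56, which does reach 55, so (b) meets the standard.
  The complainant carries Stage I.1; the licensee now bears the burden.
At Stage I.2 the licensee must meet a more-likely-than-not showing (weight is at least 55): on (c) the weight is 83 less the opposing 25 gives net 58, ≥ 55, so (c) meets the standard.
  All elements met at the final stage.
Every stage carried; the licensee prevails on this issue.
— Issue II —
Stage II.1 — burden on complainant; standard: clear and convincing evidence (weight is at least 69).
    (d): 76 − 7 = 69 ≥ 69 [met]
    (e): 94 − 22 = 72 ≥ 69 [met]
  All elements met. The burden passes to the licensee.
Stage II.2 — burden on licensee; standard: any credible evidence (weight is at least 14).
    (f): 29 − 12 = 17 ≥ 14 [met]
    (g): 19 − 3 = 16 ≥ 14 [met]
  All elements met. The burden passes to the complainant.
Stage II.3 — burden on complainant; standard: a preponderance (weight exceeds 53).
    (h): 90 − 35 = 55 > 53 [met]
  The complainant carries the last stage.
With every stage satisfied, the complainant prevails on this issue.
Per-issue: Issue I → licensee; Issue II → complainant. The complainant must prevail on at least one issue; overall, the complainant prevails.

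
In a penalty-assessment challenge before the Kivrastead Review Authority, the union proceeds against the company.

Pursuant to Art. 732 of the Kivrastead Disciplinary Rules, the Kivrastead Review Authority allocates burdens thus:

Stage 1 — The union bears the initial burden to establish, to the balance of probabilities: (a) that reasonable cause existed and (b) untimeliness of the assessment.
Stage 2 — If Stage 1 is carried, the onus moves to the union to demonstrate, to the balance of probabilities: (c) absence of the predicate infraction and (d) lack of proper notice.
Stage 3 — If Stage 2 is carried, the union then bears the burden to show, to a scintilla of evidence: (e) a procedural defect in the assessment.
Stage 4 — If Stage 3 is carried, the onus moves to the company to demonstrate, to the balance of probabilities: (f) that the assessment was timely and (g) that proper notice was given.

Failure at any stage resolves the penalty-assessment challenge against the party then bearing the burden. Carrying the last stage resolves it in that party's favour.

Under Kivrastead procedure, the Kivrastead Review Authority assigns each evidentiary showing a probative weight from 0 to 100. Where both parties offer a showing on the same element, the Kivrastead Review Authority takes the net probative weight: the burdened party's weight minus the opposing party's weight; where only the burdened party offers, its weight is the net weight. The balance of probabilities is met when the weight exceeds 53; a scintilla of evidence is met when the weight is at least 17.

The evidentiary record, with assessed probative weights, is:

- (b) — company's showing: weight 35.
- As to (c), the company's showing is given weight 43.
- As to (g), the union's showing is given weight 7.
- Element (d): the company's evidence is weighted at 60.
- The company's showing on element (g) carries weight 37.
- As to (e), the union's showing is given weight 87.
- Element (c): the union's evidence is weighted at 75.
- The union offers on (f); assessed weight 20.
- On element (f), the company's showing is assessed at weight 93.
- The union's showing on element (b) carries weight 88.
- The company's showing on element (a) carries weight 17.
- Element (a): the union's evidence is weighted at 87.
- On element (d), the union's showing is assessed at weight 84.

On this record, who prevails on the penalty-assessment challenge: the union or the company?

Stage 1 (union, the balance of probabilities, weight exceeds 53): (a) net 87−17=70 > 53 — meets; (b) net 88−35=53 ≤ 53 — fails.
  Stage 1 not carried; the union fails its burden.
The analysis ends at Stage 1; the company prevails.

company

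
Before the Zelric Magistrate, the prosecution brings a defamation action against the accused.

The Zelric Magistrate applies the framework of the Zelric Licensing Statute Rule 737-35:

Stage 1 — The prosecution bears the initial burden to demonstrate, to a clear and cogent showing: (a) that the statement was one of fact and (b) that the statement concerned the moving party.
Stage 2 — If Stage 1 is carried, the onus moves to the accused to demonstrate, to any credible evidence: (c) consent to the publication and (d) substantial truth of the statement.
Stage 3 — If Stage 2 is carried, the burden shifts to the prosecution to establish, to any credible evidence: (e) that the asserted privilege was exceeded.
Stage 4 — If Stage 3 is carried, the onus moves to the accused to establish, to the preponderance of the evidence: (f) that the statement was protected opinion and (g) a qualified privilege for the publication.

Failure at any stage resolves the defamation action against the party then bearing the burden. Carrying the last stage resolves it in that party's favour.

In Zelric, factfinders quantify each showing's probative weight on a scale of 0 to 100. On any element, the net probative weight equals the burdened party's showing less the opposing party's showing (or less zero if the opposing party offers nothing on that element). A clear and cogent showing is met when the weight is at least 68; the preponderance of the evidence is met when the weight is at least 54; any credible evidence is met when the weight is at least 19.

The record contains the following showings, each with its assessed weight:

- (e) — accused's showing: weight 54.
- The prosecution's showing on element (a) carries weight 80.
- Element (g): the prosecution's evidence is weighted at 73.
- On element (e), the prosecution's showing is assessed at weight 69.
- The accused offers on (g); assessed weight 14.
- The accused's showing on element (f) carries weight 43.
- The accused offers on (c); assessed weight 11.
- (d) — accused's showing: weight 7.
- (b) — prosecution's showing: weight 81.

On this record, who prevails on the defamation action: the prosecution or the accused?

Stage 1 (prosecution, a clear and cogent showing, weight is at least 68): (a) 80 ≥ 68 — meets; (b) 81 ≥ 68 — meets.
  Stage 1 carried; the burden shifts to the accused.
Stage 2 (accused, any credible evidence, weight is at least 19): (c) 11 < 19 — fails; (d) 7 < 19 — fails.
  Stage 2 not carried; the accused fails its burden.
The prosecution prevails.

prosecution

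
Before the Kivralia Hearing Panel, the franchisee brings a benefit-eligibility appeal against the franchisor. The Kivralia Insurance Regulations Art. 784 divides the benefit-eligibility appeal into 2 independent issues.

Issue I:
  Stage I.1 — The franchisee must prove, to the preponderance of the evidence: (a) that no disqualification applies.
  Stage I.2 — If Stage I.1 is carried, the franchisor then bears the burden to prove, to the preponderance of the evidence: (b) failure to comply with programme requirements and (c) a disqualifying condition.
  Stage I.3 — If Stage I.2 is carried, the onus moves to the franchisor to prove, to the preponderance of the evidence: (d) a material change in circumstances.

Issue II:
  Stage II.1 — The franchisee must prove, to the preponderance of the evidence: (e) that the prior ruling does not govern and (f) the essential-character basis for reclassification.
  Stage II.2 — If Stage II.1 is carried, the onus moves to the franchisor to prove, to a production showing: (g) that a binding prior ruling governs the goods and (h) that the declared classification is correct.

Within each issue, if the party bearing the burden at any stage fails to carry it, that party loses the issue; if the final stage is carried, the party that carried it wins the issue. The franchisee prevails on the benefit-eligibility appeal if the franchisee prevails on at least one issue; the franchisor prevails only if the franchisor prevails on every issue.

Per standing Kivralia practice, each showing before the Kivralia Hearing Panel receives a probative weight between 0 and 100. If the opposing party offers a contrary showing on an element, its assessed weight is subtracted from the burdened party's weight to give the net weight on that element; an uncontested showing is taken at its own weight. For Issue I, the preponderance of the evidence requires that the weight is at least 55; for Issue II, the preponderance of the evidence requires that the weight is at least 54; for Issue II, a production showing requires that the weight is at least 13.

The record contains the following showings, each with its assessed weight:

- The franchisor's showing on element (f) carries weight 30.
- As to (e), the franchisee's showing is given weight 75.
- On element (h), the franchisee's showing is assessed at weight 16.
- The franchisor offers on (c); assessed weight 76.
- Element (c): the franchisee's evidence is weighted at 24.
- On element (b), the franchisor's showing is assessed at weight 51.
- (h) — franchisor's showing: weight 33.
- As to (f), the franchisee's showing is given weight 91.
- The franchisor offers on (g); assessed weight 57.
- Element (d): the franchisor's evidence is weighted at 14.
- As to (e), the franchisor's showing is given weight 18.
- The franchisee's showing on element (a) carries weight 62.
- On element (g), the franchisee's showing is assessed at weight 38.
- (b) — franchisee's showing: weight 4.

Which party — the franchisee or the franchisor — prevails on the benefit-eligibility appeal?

franchisee

— Issue I —
At Stage I.1 the franchisee must meet the preponderance of the evidence (weight is at least 55): on (a) the weight is 62, which does reach 55, so (a) meets the standard.
  The franchisee carries Stage I.1; the franchisor now bears the burden.
At Stage I.2 the franchisor must meet the preponderance of the evidence (weight is at least 55): on (b) the weight is 51 less the opposing 4 gives net 47, which does not reach 55, so (b) does not meet the standard; on (c) the weight is 76 less the opposing 24 gives net 52, which does not reach 55, so (c) does not meet the standard.
  Not every element is met, so the franchisor fails to carry Stage I.2.
So the franchisee prevails on this issue.
— Issue II —
Stage II.1 — burden on franchisee; standard: the preponderance of the evidence (weight is at least 54).
    (e): 75 − 18 = 57 ≥ 54 [met]
    (f): 91 − 30 = 61 ≥ 54 [met]
  All elements met. The burden passes to the franchisor.
Stage II.2 — burden on franchisor; standard: a production showing (weight is at least 13).
    (g): 57 − 38 = 19 ≥ 13 [met]
    (h): 33 − 16 = 17 ≥ 13 [met]
  All elements met at the final stage.
With every stage satisfied, the franchisor prevails on this issue.
Per-issue: Issue I → franchisee; Issue II → franchisor. The franchisee must prevail on at least one issue; overall, the franchisee prevails.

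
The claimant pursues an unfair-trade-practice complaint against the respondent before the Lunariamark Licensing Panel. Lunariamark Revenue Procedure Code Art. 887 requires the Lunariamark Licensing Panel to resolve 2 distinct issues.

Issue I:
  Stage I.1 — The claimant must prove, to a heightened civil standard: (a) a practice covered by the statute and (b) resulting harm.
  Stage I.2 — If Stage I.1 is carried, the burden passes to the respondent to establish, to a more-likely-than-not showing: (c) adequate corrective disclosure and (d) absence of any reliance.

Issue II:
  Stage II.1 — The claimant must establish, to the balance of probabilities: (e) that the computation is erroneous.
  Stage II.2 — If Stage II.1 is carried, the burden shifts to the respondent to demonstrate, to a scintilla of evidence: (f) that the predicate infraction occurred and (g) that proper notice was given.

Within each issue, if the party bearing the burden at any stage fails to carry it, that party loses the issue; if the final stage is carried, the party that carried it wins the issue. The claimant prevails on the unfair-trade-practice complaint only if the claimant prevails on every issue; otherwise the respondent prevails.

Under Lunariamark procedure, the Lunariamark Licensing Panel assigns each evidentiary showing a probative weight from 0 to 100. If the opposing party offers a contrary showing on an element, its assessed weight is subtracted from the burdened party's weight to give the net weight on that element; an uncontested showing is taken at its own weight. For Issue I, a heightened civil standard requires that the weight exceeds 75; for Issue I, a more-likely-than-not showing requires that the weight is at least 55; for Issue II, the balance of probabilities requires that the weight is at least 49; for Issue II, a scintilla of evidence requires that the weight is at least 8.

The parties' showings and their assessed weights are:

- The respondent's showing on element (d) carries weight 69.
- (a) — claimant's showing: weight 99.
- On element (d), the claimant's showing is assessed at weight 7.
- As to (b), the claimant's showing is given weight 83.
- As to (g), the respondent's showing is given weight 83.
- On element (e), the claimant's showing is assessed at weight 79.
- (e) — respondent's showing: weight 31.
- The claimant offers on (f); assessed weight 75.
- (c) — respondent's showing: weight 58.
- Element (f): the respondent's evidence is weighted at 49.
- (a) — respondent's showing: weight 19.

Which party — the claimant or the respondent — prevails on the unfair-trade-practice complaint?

— Issue I —
Stage I.1 — burden on claimant; standard: a heightened civil standard (weight exceeds 75).
    (a): 99 − 19 = 80 > 75 [met]
    (b): 83 > 75 [met]
  All elements met. The burden passes to the respondent.
Stage I.2 — burden on respondent; standard: a more-likely-than-not showing (weight is at least 55).
    (c): 58 ≥ 55 [met]
    (d): 69 − 7 = 62 ≥ 55 [met]
  The respondent carries the last stage.
Every stage carried; the respondent prevails on this issue.
— Issue II —
Stage II.1 (claimant, the balance of probabilities, weight is at least 49): (e) net 79−31=48 < 49 — fails.
  Not every element is met, so the claimant fails to carry Stage II.1.
The respondent prevails on this issue.
Per-issue: Issue I → respondent; Issue II → respondent. The claimant must prevail on every issue; overall, the respondent prevails.

respondent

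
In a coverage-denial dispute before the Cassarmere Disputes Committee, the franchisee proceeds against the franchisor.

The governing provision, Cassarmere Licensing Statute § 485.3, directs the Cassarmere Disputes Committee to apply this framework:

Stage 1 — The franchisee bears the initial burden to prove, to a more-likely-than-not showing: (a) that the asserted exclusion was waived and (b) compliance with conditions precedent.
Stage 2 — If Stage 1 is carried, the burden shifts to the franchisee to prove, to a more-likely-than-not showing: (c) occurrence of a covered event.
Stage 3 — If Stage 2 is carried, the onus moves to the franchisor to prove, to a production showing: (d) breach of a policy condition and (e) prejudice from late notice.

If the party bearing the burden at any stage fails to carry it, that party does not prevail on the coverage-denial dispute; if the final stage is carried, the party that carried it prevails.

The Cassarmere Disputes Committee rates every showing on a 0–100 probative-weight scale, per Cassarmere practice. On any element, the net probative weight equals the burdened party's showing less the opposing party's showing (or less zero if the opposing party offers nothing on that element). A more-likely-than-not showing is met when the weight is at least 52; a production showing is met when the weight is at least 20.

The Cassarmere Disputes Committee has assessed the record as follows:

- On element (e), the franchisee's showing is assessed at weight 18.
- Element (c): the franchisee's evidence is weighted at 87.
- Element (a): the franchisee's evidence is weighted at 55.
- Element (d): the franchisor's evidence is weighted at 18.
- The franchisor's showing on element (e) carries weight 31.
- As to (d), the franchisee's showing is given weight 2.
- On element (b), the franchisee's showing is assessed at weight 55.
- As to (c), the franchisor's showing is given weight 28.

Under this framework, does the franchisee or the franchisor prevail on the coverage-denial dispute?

franchisee

Stage 1 — burden on franchisee; standard: a more-likely-than-not showing (weight is at least 52).
    (a): 55 ≥ 52 [met]
    (b): 55 ≥ 52 [met]
  Stage 1 carried; the burden remains with the franchisee.
Stage 2 — burden on franchisee; standard: a more-likely-than-not showing (weight is at least 52).
    (c): 87 − 28 = 59 ≥ 52 [met]
  Stage 2 carried; the burden shifts to the franchisor.
Stage 3 — burden on franchisor; standard: a production showing (weight is at least 20).
    (d): 18 − 2 = 16 < 20 [not met]
    (e): 31 − 18 = 13 < 20 [not met]
  Stage 3 not carried; the franchisor fails its burden.
The analysis ends at Stage 3; the franchisee prevails.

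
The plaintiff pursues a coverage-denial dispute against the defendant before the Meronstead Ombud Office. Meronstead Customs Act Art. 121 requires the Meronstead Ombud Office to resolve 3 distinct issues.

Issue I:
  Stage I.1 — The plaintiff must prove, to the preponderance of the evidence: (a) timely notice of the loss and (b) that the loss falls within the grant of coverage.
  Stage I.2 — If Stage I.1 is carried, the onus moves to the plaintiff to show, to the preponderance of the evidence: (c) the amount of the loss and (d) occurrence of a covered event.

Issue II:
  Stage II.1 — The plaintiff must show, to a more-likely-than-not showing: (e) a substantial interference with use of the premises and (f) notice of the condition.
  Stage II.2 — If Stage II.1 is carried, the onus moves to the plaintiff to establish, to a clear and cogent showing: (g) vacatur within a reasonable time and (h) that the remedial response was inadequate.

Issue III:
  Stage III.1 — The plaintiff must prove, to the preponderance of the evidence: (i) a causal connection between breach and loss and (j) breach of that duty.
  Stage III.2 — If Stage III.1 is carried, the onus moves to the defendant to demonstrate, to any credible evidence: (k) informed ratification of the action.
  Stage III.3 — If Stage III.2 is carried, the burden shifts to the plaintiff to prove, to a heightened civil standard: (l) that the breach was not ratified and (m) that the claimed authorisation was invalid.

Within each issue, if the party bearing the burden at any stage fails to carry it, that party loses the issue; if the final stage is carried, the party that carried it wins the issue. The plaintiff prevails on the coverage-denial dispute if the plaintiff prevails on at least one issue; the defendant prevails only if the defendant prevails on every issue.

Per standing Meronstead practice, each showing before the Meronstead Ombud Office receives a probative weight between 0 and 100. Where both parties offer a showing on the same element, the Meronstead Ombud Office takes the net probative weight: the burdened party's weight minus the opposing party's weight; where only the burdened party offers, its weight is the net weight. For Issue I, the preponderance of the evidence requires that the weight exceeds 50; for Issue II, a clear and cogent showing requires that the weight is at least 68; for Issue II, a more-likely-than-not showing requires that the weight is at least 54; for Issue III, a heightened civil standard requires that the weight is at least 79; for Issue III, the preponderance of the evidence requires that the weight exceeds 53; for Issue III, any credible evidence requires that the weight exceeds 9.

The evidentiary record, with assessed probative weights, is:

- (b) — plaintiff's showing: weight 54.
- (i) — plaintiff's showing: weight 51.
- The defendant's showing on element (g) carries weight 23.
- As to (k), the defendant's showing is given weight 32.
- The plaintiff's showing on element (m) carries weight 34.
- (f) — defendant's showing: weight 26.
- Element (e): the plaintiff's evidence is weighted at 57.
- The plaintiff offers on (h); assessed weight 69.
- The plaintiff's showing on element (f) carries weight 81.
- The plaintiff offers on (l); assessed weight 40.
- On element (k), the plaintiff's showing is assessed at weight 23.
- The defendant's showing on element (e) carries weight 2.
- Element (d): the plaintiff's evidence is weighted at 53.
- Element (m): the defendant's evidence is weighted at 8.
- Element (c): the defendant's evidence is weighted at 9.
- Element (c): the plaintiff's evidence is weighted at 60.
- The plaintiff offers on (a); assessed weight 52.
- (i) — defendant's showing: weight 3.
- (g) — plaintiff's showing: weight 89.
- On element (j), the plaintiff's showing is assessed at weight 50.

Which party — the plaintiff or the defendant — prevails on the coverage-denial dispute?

— Issue I —
Stage I.1 — burden on plaintiff; standard: the preponderance of the evidence (weight exceeds 50).
    (a): 52 > 50 [met]
    (b): 54 > 50 [met]
  Stage I.1 carried; the burden remains with the plaintiff.
Stage I.2 — burden on plaintiff; standard: the preponderance of the evidence (weight exceeds 50).
    (c): 60 − 9 = 51 > 50 [met]
    (d): 53 > 50 [met]
  The plaintiff carries the last stage.
Every stage carried; the plaintiff prevails on this issue.
— Issue II —
Stage II.1 — burden on plaintiff; standard: a more-likely-than-not showing (weight is at least 54).
    (e): 57 − 2 = 55 ≥ 54 [met]
    (f): 81 − 26 = 55 ≥ 54 [met]
  Stage II.1 is satisfied; the plaintiff continues to bear the burden.
Stage II.2 — burden on plaintiff; standard: a clear and cogent showing (weight is at least 68).
    (g): 89 − 23 = 66 < 68 [not met]
    (h): 69 ≥ 68 [met]
  The plaintiff does not carry Stage II.2.
So the defendant prevails on this issue.
— Issue III —
At Stage III.1 the plaintiff must meet the preponderance of the evidence (weight exceeds 53): on (i) the weight is 51 less the opposing 3 gives net 48, ≤ 53, so (i) does not meet the standard; on (j) the weight is 50, ≤ 53, so (j) does not meet the standard.
  The plaintiff does not carry Stage III.1.
The defendant prevails on this issue.
Per-issue: Issue I → plaintiff; Issue II → defendant; Issue III → defendant. The plaintiff must prevail on at least one issue; overall, the plaintiff prevails.

plaintiff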